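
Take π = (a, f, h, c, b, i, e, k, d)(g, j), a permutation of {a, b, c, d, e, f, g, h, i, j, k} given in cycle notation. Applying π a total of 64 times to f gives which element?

h

f lies in the 9-cycle (a, f, h, c, b, i, e, k, d).
On a 9-cycle, π^9 is the identity, so π^64 = π^1 there (64 ≡ 1 mod 9).
Stepping 1 place around the cycle: f → h.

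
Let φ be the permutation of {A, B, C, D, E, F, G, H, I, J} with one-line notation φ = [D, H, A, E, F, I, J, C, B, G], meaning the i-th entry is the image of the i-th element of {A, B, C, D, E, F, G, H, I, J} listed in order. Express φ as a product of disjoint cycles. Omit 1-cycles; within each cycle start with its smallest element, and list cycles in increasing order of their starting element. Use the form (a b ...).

Start at A and follow images: A → D → E → F → I → B → H → C → A, giving the cycle (A D E F I B H C).
Repeating from the next unused element and collecting all non-trivial cycles gives (A D E F I B H C)(G J).

(A D E F I B H C)(G J)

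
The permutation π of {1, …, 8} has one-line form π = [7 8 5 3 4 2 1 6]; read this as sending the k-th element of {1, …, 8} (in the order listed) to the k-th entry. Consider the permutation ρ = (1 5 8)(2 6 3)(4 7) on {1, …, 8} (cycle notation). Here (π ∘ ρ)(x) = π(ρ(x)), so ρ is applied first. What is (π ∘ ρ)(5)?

6

ρ(5) = 8, then π(8) = 6; composing gives (π ∘ ρ)(5) = 6.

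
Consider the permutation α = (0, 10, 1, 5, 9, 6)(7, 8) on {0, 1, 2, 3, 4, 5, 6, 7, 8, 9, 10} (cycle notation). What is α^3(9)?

9 lies in the 6-cycle (0, 10, 1, 5, 9, 6).
Stepping 3 places around the cycle: 9 → 6 → 0 → 10.

10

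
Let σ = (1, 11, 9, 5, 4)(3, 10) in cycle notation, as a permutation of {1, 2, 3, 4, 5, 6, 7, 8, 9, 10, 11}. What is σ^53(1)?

5

1 lies in the 5-cycle (1, 11, 9, 5, 4).
Since the cycle has length 5, σ^53 acts on it the same as σ^3 (53 mod 5 = 3).
Advancing 3 steps from 1: 1 → 11 → 9 → 5.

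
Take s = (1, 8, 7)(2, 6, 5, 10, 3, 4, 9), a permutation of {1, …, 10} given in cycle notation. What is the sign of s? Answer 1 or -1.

1

The cycle lengths are 7, 3.
A cycle is odd iff its length is even; s has 0 even-length cycles, so sgn(s) = (−1)^0 and s is even.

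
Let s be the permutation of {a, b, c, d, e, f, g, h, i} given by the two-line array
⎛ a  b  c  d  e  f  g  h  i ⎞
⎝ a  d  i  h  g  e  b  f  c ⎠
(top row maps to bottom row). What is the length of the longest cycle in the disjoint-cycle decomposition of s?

Decomposing into disjoint cycles gives (b, d, h, f, e, g)(c, i); the longest has length 6.

6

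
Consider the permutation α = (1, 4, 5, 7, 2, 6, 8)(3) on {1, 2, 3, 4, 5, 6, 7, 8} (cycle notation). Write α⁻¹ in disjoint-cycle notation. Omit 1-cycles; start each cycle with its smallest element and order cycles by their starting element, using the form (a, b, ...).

(1, 8, 6, 2, 7, 5, 4)

The inverse reverses each cycle.
Reversing each cycle of α and rotating so the smallest element leads gives (1, 8, 6, 2, 7, 5, 4).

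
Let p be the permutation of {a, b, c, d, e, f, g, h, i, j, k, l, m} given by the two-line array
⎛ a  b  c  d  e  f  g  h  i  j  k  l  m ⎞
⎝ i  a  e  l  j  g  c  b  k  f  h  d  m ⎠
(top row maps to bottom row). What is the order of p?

10

The disjoint-cycle form of p has cycle lengths 5, 5, 2, 1.
Since disjoint cycles commute, ord(p) = lcm(5, 5, 2) = 10.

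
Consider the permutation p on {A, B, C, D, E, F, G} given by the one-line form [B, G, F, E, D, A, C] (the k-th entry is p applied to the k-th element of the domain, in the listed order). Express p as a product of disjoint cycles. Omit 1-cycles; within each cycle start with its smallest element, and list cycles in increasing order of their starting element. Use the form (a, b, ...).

(A, B, G, C, F)(D, E)

Iterating p from A gives A → B → G → C → F → A; that is the 5-cycle (A, B, G, C, F).
Continuing from each remaining unvisited element yields (A, B, G, C, F)(D, E).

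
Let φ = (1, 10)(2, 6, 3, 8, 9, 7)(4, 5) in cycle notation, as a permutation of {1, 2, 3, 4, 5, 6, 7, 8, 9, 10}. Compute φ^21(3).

7

3 lies in the 6-cycle (2, 6, 3, 8, 9, 7).
Since the cycle has length 6, φ^21 acts on it the same as φ^3 (21 mod 6 = 3).
Stepping 3 places around the cycle: 3 → 8 → 9 → 7.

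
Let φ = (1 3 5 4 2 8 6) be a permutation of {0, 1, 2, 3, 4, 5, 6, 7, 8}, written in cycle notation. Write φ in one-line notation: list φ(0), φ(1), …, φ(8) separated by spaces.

0 3 8 5 2 4 1 7 6

Image by image: 0→0, 1→3, 2→8, 3→5, 4→2, 5→4, 6→1, 7→7, 8→6.
So the one-line form is 0 3 8 5 2 4 1 7 6.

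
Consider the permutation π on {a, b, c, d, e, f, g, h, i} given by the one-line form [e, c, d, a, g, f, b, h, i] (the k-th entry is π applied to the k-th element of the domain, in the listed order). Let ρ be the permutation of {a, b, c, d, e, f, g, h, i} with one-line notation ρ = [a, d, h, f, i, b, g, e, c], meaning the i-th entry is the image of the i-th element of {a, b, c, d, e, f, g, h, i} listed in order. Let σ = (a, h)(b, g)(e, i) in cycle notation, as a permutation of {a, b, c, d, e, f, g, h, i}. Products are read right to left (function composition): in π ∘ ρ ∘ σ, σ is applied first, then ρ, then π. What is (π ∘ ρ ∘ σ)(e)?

d

Chase e: σ(e) = i; ρ(i) = c; π(c) = d. Hence (π ∘ ρ ∘ σ)(e) = d.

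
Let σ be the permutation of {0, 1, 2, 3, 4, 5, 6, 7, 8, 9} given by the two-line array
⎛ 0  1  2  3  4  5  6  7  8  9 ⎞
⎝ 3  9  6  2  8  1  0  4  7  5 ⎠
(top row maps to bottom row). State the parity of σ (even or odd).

In disjoint-cycle form the cycle lengths are 4, 3, 3.
A cycle of length ℓ contributes ℓ−1 transpositions, so σ is a product of 3 + 2 + 2 = 7 transpositions — odd.

odd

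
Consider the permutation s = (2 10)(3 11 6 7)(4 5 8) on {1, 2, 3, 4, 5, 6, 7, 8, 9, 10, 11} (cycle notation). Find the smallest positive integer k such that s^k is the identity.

The cycle type of s is (4, 3, 2, 1, 1).
Since disjoint cycles commute, ord(s) = lcm(4, 3, 2) = 12.

12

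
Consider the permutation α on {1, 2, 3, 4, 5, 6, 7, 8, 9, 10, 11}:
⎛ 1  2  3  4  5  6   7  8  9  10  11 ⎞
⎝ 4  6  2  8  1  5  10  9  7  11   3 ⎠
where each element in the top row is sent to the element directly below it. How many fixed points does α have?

0

No element satisfies α(x) = x, so there are 0 fixed points.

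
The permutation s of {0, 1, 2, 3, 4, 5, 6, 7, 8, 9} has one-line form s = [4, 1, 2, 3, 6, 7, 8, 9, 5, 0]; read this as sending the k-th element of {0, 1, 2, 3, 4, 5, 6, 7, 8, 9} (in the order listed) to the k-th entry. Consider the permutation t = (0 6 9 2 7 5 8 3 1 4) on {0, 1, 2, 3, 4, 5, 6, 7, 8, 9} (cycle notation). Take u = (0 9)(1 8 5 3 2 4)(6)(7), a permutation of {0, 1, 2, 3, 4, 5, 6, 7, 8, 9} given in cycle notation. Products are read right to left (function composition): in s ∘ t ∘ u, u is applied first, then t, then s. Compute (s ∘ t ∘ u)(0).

2

(s ∘ t ∘ u)(0) = s(t(u(0))). u(0) = 9, then t(9) = 2, then s(2) = 2, so the result is 2.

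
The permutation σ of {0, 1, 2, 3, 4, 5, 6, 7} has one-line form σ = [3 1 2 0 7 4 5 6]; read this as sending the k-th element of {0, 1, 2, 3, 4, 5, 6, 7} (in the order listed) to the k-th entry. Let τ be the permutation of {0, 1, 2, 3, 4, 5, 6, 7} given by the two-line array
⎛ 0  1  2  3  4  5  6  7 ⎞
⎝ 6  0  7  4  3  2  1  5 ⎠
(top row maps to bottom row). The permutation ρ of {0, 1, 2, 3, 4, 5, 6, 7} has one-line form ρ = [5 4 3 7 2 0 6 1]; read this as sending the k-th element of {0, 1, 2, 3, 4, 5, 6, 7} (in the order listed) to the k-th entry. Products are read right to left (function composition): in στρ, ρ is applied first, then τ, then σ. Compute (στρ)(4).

Apply the permutations in order: ρ(4) = 2, then τ(2) = 7, then σ(7) = 6. So (στρ)(4) = 6.

6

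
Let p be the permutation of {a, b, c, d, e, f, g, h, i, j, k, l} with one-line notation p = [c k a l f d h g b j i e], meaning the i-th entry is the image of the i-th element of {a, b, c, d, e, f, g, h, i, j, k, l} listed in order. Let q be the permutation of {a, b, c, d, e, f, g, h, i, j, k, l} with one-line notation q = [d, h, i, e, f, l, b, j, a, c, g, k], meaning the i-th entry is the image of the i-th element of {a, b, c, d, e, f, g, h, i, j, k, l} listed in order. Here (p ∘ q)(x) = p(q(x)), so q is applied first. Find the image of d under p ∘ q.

(p ∘ q)(d) = p(q(d)). q(d) = e, then p(e) = f. So (p ∘ q)(d) = f.

f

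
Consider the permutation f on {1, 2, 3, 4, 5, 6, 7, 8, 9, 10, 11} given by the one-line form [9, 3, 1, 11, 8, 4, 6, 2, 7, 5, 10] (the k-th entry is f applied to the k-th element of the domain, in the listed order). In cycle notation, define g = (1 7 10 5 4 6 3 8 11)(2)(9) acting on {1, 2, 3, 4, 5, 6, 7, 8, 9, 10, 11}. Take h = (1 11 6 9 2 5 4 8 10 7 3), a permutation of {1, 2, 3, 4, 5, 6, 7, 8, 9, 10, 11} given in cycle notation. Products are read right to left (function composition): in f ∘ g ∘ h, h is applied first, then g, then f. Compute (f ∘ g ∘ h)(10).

Apply the permutations in order: h(10) = 7, then g(7) = 10, then f(10) = 5. So (f ∘ g ∘ h)(10) = 5.

5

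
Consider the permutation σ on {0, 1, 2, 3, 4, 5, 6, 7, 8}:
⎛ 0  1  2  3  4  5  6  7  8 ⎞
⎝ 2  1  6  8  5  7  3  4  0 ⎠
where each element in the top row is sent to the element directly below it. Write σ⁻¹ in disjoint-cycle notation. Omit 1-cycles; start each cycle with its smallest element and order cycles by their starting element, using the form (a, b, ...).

First write σ in disjoint cycles: (0, 2, 6, 3, 8)(4, 5, 7).
The inverse reverses every cycle; in canonical form, σ⁻¹ = (0, 8, 3, 6, 2)(4, 7, 5).

(0, 8, 3, 6, 2)(4, 7, 5)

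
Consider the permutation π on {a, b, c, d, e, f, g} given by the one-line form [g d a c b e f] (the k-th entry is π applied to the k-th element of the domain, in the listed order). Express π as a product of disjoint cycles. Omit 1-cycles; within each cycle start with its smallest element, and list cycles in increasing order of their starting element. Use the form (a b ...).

(a g f e b d c)

From a: a → g → f → e → b → d → c → a, closing the cycle (a g f e b d c).
Repeating from the next unused element and collecting all non-trivial cycles gives (a g f e b d c).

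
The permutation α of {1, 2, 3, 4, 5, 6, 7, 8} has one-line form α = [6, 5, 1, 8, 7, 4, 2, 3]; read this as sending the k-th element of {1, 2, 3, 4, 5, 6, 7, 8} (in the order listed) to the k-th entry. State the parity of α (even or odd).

In disjoint-cycle form the cycle lengths are 5, 3.
A cycle is odd iff its length is even; α has 0 even-length cycles, so sgn(α) = (−1)^0 and α is even.

even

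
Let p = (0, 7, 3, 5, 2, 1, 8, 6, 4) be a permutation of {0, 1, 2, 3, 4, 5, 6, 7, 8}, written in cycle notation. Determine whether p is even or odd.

even

The cycle lengths are 9.
A cycle of length ℓ contributes ℓ−1 transpositions, so p is a product of 8 transpositions — even.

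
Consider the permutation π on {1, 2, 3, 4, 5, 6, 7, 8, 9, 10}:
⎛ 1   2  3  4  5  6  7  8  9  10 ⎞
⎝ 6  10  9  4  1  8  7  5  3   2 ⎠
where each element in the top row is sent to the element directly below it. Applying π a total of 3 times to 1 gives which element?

Tracing 1 → 6 → … returns to 1 after 4 steps, so 1 lies in a 4-cycle (1 6 8 5).
Advancing 3 steps from 1: 1 → 6 → 8 → 5.

5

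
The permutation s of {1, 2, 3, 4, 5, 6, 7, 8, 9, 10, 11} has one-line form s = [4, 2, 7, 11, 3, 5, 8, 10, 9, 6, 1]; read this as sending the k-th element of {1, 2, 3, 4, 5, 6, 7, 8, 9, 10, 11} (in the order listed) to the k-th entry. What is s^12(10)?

Tracing 10 → 6 → … returns to 10 after 6 steps, so 10 lies in a 6-cycle (3 7 8 10 6 5).
Since the cycle has length 6, s^12 acts on it the same as s^0 (12 mod 6 = 0).
So s^12(10) = 10.

10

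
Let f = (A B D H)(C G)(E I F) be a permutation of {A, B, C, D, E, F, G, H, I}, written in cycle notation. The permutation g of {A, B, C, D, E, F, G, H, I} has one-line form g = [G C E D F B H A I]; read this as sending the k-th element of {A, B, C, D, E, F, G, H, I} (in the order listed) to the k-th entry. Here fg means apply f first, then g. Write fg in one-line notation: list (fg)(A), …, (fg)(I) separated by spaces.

C D H A I F E G B

(fg)(x) = g(f(x)). Computing each image: g(f(A)) = g(B) = C, g(f(B)) = g(D) = D, g(f(C)) = g(G) = H, g(f(D)) = g(H) = A, g(f(E)) = g(I) = I, g(f(F)) = g(E) = F, g(f(G)) = g(C) = E, g(f(H)) = g(A) = G, g(f(I)) = g(F) = B.
Hence fg = [C D H A I F E G B].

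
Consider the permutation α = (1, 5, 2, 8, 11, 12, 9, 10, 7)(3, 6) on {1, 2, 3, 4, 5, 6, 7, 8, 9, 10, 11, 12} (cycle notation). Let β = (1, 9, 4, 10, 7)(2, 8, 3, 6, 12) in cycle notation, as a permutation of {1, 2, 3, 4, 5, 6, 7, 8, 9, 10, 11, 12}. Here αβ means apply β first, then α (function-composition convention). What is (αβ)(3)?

3

β(3) = 6, then α(6) = 3; composing gives (αβ)(3) = 3.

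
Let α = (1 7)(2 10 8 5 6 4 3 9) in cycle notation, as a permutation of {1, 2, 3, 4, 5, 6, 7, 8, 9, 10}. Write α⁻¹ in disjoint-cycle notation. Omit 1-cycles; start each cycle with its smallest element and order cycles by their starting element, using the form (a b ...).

Inverting a permutation written in cycle notation just reverses the order within every cycle.
After reversing and putting each cycle's least element first, α⁻¹ = (1 7)(2 9 3 4 6 5 8 10).

(1 7)(2 9 3 4 6 5 8 10)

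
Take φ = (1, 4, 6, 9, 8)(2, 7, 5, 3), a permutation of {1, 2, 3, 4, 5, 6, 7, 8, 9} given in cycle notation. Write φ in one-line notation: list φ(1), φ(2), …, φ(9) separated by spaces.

Reading each image from the cycles: 1↦4, 2↦7, 3↦2, 4↦6, 5↦3, 6↦9, 7↦5, 8↦1, 9↦8.
Listing these in domain order gives 4 7 2 6 3 9 5 1 8.

4 7 2 6 3 9 5 1 8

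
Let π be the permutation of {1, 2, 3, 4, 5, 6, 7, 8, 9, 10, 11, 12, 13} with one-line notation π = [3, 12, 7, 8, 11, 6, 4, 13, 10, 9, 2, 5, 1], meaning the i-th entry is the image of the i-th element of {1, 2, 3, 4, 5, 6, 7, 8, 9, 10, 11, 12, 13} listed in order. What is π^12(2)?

Tracing 2 → 12 → … returns to 2 after 4 steps, so 2 lies in a 4-cycle (2 12 5 11).
Powers repeat with period 4 on this cycle, and 12 mod 4 = 0, so π^12(2) = π^0(2).
So π^12(2) = 2.

2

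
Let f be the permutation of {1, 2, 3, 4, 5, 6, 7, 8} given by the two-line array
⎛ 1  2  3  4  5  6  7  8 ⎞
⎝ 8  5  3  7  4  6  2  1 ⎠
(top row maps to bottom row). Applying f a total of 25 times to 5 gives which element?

Tracing 5 → 4 → … returns to 5 after 4 steps, so 5 lies in a 4-cycle (2 5 4 7).
On a 4-cycle, f^4 is the identity, so f^25 = f^1 there (25 ≡ 1 mod 4).
Advancing 1 step from 5: 5 → 4.

4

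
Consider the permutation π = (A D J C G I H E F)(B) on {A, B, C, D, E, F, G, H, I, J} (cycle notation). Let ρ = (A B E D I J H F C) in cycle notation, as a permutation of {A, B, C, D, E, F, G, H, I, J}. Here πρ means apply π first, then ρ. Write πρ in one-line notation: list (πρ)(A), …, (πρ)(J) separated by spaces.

(πρ)(x) = ρ(π(x)). Computing each image: ρ(π(A)) = ρ(D) = I, ρ(π(B)) = ρ(B) = E, ρ(π(C)) = ρ(G) = G, ρ(π(D)) = ρ(J) = H, ρ(π(E)) = ρ(F) = C, ρ(π(F)) = ρ(A) = B, ρ(π(G)) = ρ(I) = J, ρ(π(H)) = ρ(E) = D, ρ(π(I)) = ρ(H) = F, ρ(π(J)) = ρ(C) = A.
Hence πρ = [I E G H C B J D F A].

I E G H C B J D F A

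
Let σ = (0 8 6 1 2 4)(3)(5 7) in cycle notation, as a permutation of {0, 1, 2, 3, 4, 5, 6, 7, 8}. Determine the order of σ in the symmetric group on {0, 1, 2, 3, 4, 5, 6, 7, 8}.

The disjoint cycles have lengths 6, 2, 1.
The order of σ is the least common multiple of its cycle lengths: lcm(6, 2) = 6.

6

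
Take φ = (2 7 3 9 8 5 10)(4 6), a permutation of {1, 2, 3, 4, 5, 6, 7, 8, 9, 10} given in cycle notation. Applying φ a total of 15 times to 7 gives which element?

3

7 lies in the 7-cycle (2 7 3 9 8 5 10).
Since the cycle has length 7, φ^15 acts on it the same as φ^1 (15 mod 7 = 1).
Stepping 1 place around the cycle: 7 → 3.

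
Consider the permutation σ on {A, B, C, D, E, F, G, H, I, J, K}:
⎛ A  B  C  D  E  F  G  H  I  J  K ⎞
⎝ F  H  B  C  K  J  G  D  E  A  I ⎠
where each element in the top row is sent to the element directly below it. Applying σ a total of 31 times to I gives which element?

E

Tracing I → E → … returns to I after 3 steps, so I lies in a 3-cycle (E K I).
Since the cycle has length 3, σ^31 acts on it the same as σ^1 (31 mod 3 = 1).
Stepping 1 place around the cycle: I → E.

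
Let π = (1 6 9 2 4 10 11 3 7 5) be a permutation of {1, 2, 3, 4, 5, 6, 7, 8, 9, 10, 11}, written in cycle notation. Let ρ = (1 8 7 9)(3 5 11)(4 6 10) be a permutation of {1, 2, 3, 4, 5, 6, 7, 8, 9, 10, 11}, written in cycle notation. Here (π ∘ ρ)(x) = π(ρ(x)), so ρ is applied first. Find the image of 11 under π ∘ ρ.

7

(π ∘ ρ)(11) = π(ρ(11)). ρ(11) = 3, then π(3) = 7. So (π ∘ ρ)(11) = 7.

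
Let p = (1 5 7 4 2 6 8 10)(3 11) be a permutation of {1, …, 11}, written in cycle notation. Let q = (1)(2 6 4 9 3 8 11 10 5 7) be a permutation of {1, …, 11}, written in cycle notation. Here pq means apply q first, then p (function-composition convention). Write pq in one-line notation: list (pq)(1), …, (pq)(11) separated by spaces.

5 8 10 9 4 2 6 3 11 7 1

For each element, apply q then p: 1 → 1 → 5; 2 → 6 → 8; 3 → 8 → 10; 4 → 9 → 9; 5 → 7 → 4; 6 → 4 → 2; 7 → 2 → 6; 8 → 11 → 3; 9 → 3 → 11; 10 → 5 → 7; 11 → 10 → 1.
So pq in one-line form is 5 8 10 9 4 2 6 3 11 7 1.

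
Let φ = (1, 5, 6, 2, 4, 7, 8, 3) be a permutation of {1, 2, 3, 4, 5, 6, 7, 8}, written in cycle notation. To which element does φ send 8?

3

Within (1, 5, 6, 2, 4, 7, 8, 3), 8 ↦ 3.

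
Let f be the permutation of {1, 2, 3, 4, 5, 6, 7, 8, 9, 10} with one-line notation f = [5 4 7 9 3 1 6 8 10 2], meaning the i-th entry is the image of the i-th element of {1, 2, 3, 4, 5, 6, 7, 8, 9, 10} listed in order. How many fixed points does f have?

The fixed points (elements with f(x) = x) are {8}, so there is 1.

1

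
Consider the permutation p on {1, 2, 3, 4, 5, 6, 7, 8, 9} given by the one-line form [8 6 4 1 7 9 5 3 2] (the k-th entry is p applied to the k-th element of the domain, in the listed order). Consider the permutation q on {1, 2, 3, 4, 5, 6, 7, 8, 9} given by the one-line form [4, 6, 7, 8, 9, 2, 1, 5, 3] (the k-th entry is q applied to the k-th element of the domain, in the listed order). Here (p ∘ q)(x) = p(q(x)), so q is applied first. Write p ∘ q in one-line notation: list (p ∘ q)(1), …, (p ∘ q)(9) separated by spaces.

For each element, apply q then p: 1 → 4 → 1; 2 → 6 → 9; 3 → 7 → 5; 4 → 8 → 3; 5 → 9 → 2; 6 → 2 → 6; 7 → 1 → 8; 8 → 5 → 7; 9 → 3 → 4.
So p ∘ q in one-line form is 1 9 5 3 2 6 8 7 4.

1 9 5 3 2 6 8 7 4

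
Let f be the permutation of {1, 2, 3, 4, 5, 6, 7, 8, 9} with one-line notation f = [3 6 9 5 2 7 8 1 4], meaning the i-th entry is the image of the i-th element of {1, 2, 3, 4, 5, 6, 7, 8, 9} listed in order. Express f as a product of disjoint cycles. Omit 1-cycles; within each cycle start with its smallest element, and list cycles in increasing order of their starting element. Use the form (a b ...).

(1 3 9 4 5 2 6 7 8)

Iterating f from 1 gives 1 → 3 → 9 → 4 → 5 → 2 → 6 → 7 → 8 → 1; that is the 9-cycle (1 3 9 4 5 2 6 7 8).
Continuing from each remaining unvisited element yields (1 3 9 4 5 2 6 7 8).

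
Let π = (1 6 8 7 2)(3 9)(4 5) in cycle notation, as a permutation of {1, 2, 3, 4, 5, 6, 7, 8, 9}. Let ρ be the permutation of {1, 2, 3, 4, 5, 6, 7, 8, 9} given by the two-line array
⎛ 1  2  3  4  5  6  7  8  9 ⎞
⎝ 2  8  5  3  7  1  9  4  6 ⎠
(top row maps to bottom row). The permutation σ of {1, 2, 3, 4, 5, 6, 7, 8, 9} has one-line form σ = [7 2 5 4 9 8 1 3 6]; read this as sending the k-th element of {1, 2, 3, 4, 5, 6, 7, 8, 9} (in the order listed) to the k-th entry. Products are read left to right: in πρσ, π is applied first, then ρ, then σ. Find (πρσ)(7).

Chase 7: π(7) = 2; ρ(2) = 8; σ(8) = 3. Hence (πρσ)(7) = 3.

3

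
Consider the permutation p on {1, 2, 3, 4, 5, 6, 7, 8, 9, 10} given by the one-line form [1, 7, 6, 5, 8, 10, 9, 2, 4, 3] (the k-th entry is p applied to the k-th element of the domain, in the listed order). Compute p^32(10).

Tracing 10 → 3 → … returns to 10 after 3 steps, so 10 lies in a 3-cycle (3 6 10).
Since the cycle has length 3, p^32 acts on it the same as p^2 (32 mod 3 = 2).
Stepping 2 places around the cycle: 10 → 3 → 6.

6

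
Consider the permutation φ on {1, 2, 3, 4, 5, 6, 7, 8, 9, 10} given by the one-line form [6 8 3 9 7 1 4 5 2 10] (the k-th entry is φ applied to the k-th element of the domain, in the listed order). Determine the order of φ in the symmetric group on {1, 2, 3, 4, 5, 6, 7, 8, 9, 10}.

6

The disjoint-cycle form of φ has cycle lengths 6, 2, 1, 1.
The order of φ is the least common multiple of its cycle lengths: lcm(6, 2) = 6.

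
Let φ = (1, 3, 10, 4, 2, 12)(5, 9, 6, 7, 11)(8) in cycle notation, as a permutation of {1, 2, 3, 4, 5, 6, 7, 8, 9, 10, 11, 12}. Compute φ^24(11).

7

11 lies in the 5-cycle (5, 9, 6, 7, 11).
Powers repeat with period 5 on this cycle, and 24 mod 5 = 4, so φ^24(11) = φ^4(11).
Stepping 4 places around the cycle: 11 → 5 → 9 → 6 → 7.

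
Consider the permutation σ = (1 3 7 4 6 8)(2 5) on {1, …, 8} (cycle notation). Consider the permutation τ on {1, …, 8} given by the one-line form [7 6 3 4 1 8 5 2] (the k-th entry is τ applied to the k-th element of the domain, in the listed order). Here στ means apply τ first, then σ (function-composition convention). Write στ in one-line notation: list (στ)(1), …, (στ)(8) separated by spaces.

(στ)(x) = σ(τ(x)). Computing each image: σ(τ(1)) = σ(7) = 4, σ(τ(2)) = σ(6) = 8, σ(τ(3)) = σ(3) = 7, σ(τ(4)) = σ(4) = 6, σ(τ(5)) = σ(1) = 3, σ(τ(6)) = σ(8) = 1, σ(τ(7)) = σ(5) = 2, σ(τ(8)) = σ(2) = 5.
Hence στ = [4 8 7 6 3 1 2 5].

4 8 7 6 3 1 2 5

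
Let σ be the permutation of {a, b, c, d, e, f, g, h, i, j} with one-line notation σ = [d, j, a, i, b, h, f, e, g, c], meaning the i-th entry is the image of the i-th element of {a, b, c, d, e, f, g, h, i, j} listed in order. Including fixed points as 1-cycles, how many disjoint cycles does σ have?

The cycle decomposition is (a, d, i, g, f, h, e, b, j, c), which has 1 cycle (counting 1-cycles).

1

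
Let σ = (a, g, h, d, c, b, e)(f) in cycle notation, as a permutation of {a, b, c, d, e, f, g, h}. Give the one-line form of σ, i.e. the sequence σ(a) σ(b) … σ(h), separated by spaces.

g e b c a f h d

Image by image: a↦g, b↦e, c↦b, d↦c, e↦a, f↦f, g↦h, h↦d.
Listing these in domain order gives g e b c a f h d.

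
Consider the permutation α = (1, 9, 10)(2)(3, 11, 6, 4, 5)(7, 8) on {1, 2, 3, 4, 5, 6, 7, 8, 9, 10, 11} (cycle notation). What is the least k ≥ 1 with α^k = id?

The cycle type of α is (5, 3, 2, 1).
The order of α is the least common multiple of its cycle lengths: lcm(5, 3, 2) = 30.

30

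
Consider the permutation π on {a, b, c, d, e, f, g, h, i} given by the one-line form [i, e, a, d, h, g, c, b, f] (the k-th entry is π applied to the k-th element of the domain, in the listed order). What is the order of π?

Writing π as disjoint cycles, the cycle lengths are 5, 3, 1.
The order is lcm(5, 3) = 15.

15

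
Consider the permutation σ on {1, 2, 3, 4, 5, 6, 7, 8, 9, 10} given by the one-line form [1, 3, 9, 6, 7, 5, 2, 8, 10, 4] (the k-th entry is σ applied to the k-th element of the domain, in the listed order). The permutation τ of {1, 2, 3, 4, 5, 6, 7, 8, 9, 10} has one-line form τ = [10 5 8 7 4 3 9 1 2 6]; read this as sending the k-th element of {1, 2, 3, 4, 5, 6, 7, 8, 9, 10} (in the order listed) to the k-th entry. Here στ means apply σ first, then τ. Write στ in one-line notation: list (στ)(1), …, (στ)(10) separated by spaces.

10 8 2 3 9 4 5 1 6 7

For each element, apply σ then τ: 1 → 1 → 10; 2 → 3 → 8; 3 → 9 → 2; 4 → 6 → 3; 5 → 7 → 9; 6 → 5 → 4; 7 → 2 → 5; 8 → 8 → 1; 9 → 10 → 6; 10 → 4 → 7.
So στ in one-line form is 10 8 2 3 9 4 5 1 6 7.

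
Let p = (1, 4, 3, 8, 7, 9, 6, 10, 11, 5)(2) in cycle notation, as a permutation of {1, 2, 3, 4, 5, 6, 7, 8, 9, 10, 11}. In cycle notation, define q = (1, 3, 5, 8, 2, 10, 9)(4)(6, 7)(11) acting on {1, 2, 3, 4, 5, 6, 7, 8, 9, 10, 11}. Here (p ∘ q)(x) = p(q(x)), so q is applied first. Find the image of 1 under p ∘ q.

8

q(1) = 3, then p(3) = 8; composing gives (p ∘ q)(1) = 8.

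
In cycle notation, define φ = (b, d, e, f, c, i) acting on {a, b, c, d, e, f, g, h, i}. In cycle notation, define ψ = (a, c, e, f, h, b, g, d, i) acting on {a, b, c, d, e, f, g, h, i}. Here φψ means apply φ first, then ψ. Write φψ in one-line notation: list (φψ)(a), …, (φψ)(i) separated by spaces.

c i a f h e d b g

(φψ)(x) = ψ(φ(x)). Computing each image: ψ(φ(a)) = ψ(a) = c, ψ(φ(b)) = ψ(d) = i, ψ(φ(c)) = ψ(i) = a, ψ(φ(d)) = ψ(e) = f, ψ(φ(e)) = ψ(f) = h, ψ(φ(f)) = ψ(c) = e, ψ(φ(g)) = ψ(g) = d, ψ(φ(h)) = ψ(h) = b, ψ(φ(i)) = ψ(b) = g.
Hence φψ = [c i a f h e d b g].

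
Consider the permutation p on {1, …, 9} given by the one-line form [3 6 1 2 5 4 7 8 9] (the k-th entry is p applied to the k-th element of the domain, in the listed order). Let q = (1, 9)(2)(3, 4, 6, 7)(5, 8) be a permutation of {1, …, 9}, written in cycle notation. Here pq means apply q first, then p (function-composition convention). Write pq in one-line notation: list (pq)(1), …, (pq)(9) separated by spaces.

For each element, apply q then p: 1 → 9 → 9; 2 → 2 → 6; 3 → 4 → 2; 4 → 6 → 4; 5 → 8 → 8; 6 → 7 → 7; 7 → 3 → 1; 8 → 5 → 5; 9 → 1 → 3.
So pq in one-line form is 9 6 2 4 8 7 1 5 3.

9 6 2 4 8 7 1 5 3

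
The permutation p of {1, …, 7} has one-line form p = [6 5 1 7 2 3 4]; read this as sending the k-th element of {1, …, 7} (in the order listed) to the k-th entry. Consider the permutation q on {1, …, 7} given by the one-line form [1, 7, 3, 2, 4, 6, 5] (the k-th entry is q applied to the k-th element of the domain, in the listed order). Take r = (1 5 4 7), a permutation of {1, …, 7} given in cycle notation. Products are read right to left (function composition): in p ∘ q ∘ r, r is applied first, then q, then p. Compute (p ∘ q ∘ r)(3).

1

Apply the permutations in order: r(3) = 3, then q(3) = 3, then p(3) = 1. So (p ∘ q ∘ r)(3) = 1.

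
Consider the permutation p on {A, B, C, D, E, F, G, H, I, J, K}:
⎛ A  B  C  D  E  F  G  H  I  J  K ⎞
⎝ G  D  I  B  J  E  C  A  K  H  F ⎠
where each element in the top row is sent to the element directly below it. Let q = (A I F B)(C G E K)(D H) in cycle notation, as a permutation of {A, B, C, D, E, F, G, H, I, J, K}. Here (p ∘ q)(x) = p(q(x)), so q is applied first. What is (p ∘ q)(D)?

q(D) = H, then p(H) = A; composing gives (p ∘ q)(D) = A.

A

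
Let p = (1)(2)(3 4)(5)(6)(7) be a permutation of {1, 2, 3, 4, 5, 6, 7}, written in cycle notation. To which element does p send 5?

5

The 1-cycle (5) fixes 5, so p(5) = 5.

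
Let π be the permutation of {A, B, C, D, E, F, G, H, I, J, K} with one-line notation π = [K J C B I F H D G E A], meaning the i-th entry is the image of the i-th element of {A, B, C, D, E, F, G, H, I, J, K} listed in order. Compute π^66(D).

E

Tracing D → B → … returns to D after 7 steps, so D lies in a 7-cycle (B, J, E, I, G, H, D).
Since the cycle has length 7, π^66 acts on it the same as π^3 (66 mod 7 = 3).
Stepping 3 places around the cycle: D → B → J → E.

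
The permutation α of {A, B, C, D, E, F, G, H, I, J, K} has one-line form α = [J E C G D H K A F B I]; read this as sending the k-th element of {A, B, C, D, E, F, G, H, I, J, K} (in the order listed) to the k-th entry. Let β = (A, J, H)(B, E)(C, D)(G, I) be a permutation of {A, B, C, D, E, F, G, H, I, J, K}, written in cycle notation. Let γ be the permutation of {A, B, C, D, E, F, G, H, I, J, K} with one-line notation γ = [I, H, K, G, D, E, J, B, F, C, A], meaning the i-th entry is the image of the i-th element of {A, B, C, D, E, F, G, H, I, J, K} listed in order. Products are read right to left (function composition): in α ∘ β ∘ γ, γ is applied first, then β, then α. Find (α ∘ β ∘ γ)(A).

K

Chase A: γ(A) = I; β(I) = G; α(G) = K. Hence (α ∘ β ∘ γ)(A) = K.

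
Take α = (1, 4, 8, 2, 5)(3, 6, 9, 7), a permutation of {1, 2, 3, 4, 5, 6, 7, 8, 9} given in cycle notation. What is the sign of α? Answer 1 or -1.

-1

The cycle lengths are 5, 4.
A cycle of length ℓ contributes ℓ−1 transpositions, so α is a product of 4 + 3 = 7 transpositions — odd.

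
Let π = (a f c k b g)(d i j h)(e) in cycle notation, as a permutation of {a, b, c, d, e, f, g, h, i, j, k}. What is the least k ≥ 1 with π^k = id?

12

The disjoint cycles have lengths 6, 4, 1.
Since disjoint cycles commute, ord(π) = lcm(6, 4) = 12.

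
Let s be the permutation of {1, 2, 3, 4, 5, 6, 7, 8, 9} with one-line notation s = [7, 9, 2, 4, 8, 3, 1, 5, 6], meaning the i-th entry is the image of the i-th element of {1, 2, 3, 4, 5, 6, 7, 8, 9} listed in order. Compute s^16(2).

Tracing 2 → 9 → … returns to 2 after 4 steps, so 2 lies in a 4-cycle (2, 9, 6, 3).
Since the cycle has length 4, s^16 acts on it the same as s^0 (16 mod 4 = 0).
So s^16(2) = 2.

2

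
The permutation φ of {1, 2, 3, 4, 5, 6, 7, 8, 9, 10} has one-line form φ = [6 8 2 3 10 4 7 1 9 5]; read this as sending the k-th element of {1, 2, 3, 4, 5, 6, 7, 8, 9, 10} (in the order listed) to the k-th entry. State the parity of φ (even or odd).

In disjoint-cycle form the cycle lengths are 6, 2, 1, 1.
A cycle is odd iff its length is even; φ has 2 even-length cycles, so sgn(φ) = (−1)^2 and φ is even.

even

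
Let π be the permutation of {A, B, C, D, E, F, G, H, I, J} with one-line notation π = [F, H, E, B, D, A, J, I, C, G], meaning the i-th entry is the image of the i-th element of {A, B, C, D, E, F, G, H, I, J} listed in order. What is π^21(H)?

Tracing H → I → … returns to H after 6 steps, so H lies in a 6-cycle (B, H, I, C, E, D).
Powers repeat with period 6 on this cycle, and 21 mod 6 = 3, so π^21(H) = π^3(H).
Stepping 3 places around the cycle: H → I → C → E.

E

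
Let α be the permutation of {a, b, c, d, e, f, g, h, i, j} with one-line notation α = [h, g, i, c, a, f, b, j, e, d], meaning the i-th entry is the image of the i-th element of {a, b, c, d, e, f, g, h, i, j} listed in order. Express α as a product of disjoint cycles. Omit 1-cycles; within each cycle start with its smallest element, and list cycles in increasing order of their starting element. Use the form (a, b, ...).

Start at a and follow images: a → h → j → d → c → i → e → a, giving the cycle (a, h, j, d, c, i, e).
Repeating from the next unused element and collecting all non-trivial cycles gives (a, h, j, d, c, i, e)(b, g).

(a, h, j, d, c, i, e)(b, g)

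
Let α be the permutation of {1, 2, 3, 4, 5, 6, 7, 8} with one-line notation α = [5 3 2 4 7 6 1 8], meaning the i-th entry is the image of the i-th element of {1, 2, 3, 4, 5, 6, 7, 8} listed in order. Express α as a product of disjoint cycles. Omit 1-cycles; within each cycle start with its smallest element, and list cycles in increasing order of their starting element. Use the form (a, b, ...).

(1, 5, 7)(2, 3)

Start at 1 and follow images: 1 → 5 → 7 → 1, giving the cycle (1, 5, 7).
Continuing from each remaining unvisited element yields (1, 5, 7)(2, 3).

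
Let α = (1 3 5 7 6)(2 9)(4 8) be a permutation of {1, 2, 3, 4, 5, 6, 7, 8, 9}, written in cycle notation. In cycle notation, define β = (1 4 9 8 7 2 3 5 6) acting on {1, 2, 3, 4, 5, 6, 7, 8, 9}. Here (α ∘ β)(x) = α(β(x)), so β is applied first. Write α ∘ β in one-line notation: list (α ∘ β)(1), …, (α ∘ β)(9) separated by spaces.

8 5 7 2 1 3 9 6 4

(α ∘ β)(x) = α(β(x)). Computing each image: α(β(1)) = α(4) = 8, α(β(2)) = α(3) = 5, α(β(3)) = α(5) = 7, α(β(4)) = α(9) = 2, α(β(5)) = α(6) = 1, α(β(6)) = α(1) = 3, α(β(7)) = α(2) = 9, α(β(8)) = α(7) = 6, α(β(9)) = α(8) = 4.
Hence α ∘ β = [8 5 7 2 1 3 9 6 4].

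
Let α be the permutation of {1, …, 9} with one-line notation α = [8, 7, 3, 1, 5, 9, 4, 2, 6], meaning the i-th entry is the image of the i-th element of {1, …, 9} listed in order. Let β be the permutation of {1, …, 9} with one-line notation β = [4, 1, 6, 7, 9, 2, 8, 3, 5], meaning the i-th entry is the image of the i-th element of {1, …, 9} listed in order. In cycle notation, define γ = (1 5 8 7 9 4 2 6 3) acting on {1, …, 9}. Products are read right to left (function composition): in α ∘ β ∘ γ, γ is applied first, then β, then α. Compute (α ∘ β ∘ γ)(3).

Apply the permutations in order: γ(3) = 1, then β(1) = 4, then α(4) = 1. So (α ∘ β ∘ γ)(3) = 1.

1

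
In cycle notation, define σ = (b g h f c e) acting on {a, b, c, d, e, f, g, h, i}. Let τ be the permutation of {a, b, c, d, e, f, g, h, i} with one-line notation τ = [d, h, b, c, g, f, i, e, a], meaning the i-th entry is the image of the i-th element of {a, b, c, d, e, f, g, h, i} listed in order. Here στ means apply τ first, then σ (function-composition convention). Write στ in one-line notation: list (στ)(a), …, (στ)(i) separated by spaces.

(στ)(x) = σ(τ(x)). Computing each image: σ(τ(a)) = σ(d) = d, σ(τ(b)) = σ(h) = f, σ(τ(c)) = σ(b) = g, σ(τ(d)) = σ(c) = e, σ(τ(e)) = σ(g) = h, σ(τ(f)) = σ(f) = c, σ(τ(g)) = σ(i) = i, σ(τ(h)) = σ(e) = b, σ(τ(i)) = σ(a) = a.
Hence στ = [d f g e h c i b a].

d f g e h c i b a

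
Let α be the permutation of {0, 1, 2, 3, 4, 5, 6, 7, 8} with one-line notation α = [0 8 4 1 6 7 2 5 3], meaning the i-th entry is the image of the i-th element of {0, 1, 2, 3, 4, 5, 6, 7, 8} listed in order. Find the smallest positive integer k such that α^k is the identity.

Decomposing into disjoint cycles gives cycle lengths 3, 3, 2, 1.
The order is lcm(3, 3, 2) = 6.

6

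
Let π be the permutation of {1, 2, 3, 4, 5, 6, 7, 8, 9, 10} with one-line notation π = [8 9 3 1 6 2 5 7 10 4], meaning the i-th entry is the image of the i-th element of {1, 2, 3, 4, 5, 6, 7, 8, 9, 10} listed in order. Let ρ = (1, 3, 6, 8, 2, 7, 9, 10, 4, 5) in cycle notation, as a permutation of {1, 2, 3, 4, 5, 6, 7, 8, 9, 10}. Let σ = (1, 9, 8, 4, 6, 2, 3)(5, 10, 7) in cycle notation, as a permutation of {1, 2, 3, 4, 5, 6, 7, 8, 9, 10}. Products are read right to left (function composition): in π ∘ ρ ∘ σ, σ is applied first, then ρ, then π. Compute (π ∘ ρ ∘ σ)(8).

(π ∘ ρ ∘ σ)(8) = π(ρ(σ(8))). σ(8) = 4, then ρ(4) = 5, then π(5) = 6, so the result is 6.

6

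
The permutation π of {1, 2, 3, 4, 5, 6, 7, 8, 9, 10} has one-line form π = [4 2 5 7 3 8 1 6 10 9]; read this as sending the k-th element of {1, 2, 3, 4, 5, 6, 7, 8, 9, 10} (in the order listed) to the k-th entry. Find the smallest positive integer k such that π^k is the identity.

Writing π as disjoint cycles, the cycle lengths are 3, 2, 2, 2, 1.
The order of π is the least common multiple of its cycle lengths: lcm(3, 2, 2, 2) = 6.

6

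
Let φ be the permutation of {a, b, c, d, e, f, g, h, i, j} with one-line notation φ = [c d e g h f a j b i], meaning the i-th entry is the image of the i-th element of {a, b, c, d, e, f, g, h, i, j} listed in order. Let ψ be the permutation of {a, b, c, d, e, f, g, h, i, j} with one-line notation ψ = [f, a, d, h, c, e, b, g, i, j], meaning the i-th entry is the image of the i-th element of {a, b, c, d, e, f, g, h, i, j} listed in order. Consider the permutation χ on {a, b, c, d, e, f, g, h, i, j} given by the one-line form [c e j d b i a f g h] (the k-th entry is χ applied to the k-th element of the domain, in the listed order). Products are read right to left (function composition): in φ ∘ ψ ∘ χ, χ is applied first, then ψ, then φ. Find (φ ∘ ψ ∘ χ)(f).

(φ ∘ ψ ∘ χ)(f) = φ(ψ(χ(f))). χ(f) = i, then ψ(i) = i, then φ(i) = b, so the result is b.

b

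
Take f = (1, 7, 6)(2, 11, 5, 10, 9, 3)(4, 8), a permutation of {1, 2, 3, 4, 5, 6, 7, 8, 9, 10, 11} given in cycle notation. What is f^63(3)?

5

3 lies in the 6-cycle (2, 11, 5, 10, 9, 3).
On a 6-cycle, f^6 is the identity, so f^63 = f^3 there (63 ≡ 3 mod 6).
Stepping 3 places around the cycle: 3 → 2 → 11 → 5.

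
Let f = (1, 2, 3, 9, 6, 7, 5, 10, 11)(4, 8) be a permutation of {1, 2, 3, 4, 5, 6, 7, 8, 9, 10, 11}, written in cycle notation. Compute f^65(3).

3 lies in the 9-cycle (1, 2, 3, 9, 6, 7, 5, 10, 11).
Powers repeat with period 9 on this cycle, and 65 mod 9 = 2, so f^65(3) = f^2(3).
Stepping 2 places around the cycle: 3 → 9 → 6.

6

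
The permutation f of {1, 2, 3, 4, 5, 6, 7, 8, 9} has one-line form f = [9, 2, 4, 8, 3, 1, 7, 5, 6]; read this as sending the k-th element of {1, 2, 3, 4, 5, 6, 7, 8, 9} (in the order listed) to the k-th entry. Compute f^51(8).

Tracing 8 → 5 → … returns to 8 after 4 steps, so 8 lies in a 4-cycle (3 4 8 5).
Powers repeat with period 4 on this cycle, and 51 mod 4 = 3, so f^51(8) = f^3(8).
Stepping 3 places around the cycle: 8 → 5 → 3 → 4.

4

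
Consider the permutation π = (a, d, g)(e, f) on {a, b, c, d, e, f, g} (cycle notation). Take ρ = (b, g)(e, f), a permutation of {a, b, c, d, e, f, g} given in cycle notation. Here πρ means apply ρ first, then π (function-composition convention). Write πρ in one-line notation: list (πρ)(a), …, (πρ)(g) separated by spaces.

Chase each element through ρ then π: a → a → d; b → g → a; c → c → c; d → d → g; e → f → e; f → e → f; g → b → b.
So πρ in one-line form is d a c g e f b.

d a c g e f b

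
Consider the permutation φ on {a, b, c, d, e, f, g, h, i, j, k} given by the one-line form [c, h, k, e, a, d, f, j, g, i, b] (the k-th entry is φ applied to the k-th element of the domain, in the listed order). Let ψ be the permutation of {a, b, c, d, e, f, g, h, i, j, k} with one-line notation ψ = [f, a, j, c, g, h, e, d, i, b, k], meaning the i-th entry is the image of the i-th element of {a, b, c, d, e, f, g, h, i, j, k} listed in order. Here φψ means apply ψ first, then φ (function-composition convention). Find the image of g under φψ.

a

(φψ)(g) = φ(ψ(g)). ψ(g) = e, then φ(e) = a. So (φψ)(g) = a.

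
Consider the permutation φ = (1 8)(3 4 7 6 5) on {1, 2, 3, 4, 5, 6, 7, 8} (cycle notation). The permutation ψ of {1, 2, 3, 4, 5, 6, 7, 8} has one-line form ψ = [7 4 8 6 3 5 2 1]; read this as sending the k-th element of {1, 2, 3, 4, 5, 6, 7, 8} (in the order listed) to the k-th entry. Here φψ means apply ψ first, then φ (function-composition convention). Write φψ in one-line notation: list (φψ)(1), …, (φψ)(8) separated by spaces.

6 7 1 5 4 3 2 8

(φψ)(x) = φ(ψ(x)). Computing each image: φ(ψ(1)) = φ(7) = 6, φ(ψ(2)) = φ(4) = 7, φ(ψ(3)) = φ(8) = 1, φ(ψ(4)) = φ(6) = 5, φ(ψ(5)) = φ(3) = 4, φ(ψ(6)) = φ(5) = 3, φ(ψ(7)) = φ(2) = 2, φ(ψ(8)) = φ(1) = 8.
Hence φψ = [6 7 1 5 4 3 2 8].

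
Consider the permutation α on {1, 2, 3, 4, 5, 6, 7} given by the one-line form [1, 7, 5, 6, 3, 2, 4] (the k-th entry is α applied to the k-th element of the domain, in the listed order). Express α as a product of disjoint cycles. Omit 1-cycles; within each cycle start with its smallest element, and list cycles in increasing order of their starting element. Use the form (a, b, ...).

(2, 7, 4, 6)(3, 5)

From 2: 2 → 7 → 4 → 6 → 2, closing the cycle (2, 7, 4, 6).
Repeating from the next unused element and collecting all non-trivial cycles gives (2, 7, 4, 6)(3, 5).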